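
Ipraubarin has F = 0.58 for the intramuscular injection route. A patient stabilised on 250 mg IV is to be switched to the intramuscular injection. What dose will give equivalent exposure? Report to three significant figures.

D_intramuscular = 431 mg

For equal systemic exposure: F × D_ev = D_iv
D_ev = D_iv / F = 250 / 0.58 = 431.034 mg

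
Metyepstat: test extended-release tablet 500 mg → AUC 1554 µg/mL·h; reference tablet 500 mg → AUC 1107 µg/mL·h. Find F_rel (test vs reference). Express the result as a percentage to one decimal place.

F_rel = 140.4%

F_rel = (AUC_test/D_test) / (AUC_ref/D_ref)
      = (1554/500) / (1107/500)
      = 3.108 / 2.214 = 1.4038 = 140.38%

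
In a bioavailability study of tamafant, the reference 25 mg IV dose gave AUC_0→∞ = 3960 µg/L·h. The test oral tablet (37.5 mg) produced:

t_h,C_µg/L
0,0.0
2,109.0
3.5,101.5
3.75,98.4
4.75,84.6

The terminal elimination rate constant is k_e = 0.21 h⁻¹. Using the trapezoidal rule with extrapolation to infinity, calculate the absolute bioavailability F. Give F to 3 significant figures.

F = 0.132

Trapezoidal AUC_0→4.75 (oral tablet):
  [0→2]: (0.0+109.0)/2 × 2 = 109.0
  [2→3.5]: (109.0+101.5)/2 × 1.5 = 157.875
  [3.5→3.75]: (101.5+98.4)/2 × 0.25 = 24.9875
  [3.75→4.75]: (98.4+84.6)/2 × 1 = 91.5
  Sum = 383.3625 µg/L·h
Tail: C_last/k_e = 84.6/0.21 = 402.857
AUC_0→∞ (oral tablet) = 383.3625 + 402.857 = 786.2195 µg/L·h
F = (AUC_ev/D_ev)/(AUC_iv/D_iv) = (786.2195/37.5)/(3960/25) = 20.9659/158.4 = 0.1324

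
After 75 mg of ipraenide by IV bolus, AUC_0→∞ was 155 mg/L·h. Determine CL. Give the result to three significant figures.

CL = Dose_iv / AUC_0→∞
   = 75 / 155 = 0.483871 L/h

CL = 0.484 L/h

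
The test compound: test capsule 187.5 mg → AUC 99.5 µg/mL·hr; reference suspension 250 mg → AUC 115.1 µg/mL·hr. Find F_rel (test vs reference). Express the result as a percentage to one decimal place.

F_rel = (AUC_test/D_test) / (AUC_ref/D_ref)
      = (99.5/187.5) / (115.1/250)
      = 0.530667 / 0.4604 = 1.1526 = 115.26%

F_rel = 115.3%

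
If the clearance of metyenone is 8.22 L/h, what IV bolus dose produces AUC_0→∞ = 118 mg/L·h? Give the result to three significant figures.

Dose_iv = CL × AUC_0→∞
     = 8.22 × 118 = 969.96 mg

Dose = 970 mg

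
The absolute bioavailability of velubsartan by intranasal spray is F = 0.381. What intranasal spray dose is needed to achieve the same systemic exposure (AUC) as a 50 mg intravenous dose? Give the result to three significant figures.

D_intranasal = 131 mg

For equal systemic exposure: F × D_ev = D_iv
D_ev = D_iv / F = 50 / 0.381 = 131.234 mg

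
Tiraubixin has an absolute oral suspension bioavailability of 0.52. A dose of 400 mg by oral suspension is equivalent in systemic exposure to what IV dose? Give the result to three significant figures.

Systemic exposure from an extravascular dose = F × D_ev, so the equivalent IV dose is F × D_ev.
D_iv = F × D_ev = 0.52 × 400 = 208 mg

D_iv = 208 mg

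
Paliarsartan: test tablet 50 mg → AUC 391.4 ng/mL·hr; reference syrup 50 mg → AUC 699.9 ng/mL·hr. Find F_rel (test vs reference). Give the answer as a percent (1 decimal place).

F_rel = 55.9%

F_rel = (AUC_test/D_test) / (AUC_ref/D_ref)
      = (391.4/50) / (699.9/50)
      = 7.828 / 13.998 = 0.5592 = 55.92%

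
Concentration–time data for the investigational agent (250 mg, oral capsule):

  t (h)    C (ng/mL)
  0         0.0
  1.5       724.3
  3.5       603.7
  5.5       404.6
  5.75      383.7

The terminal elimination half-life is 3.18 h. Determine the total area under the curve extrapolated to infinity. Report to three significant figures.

Trapezoidal AUC_0→5.75:
  [0→1.5]: (0.0+724.3)/2 × 1.5 = 543.225
  [1.5→3.5]: (724.3+603.7)/2 × 2 = 1328.0
  [3.5→5.5]: (603.7+404.6)/2 × 2 = 1008.3
  [5.5→5.75]: (404.6+383.7)/2 × 0.25 = 98.5375
  Sum = 2978.0625 ng/mL·h
k_e = ln2 / t½ = 0.693147 / 3.18 = 0.2180 h^-1
Extrapolated tail: C_last / k_e = 383.7 / 0.218 = 1760.092
AUC_0→∞ = 2978.0625 + 1760.092 = 4738.1545 ng/mL·h

AUC = 4740 ng/mL·h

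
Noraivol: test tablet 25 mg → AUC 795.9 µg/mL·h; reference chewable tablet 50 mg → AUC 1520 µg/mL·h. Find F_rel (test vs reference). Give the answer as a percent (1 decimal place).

F_rel = 104.7%

F_rel = (AUC_test/D_test) / (AUC_ref/D_ref)
      = (795.9/25) / (1520/50)
      = 31.836 / 30.4 = 1.0472 = 104.72%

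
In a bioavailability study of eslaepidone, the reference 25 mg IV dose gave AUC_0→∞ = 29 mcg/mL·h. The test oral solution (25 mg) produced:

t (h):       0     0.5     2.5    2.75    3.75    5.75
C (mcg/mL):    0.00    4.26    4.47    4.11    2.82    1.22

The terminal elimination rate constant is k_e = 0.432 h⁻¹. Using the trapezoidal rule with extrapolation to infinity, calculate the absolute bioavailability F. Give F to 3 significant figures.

F = 0.731

Trapezoidal AUC_0→5.75 (oral solution):
  [0→0.5]: (0.00+4.26)/2 × 0.5 = 1.065
  [0.5→2.5]: (4.26+4.47)/2 × 2 = 8.73
  [2.5→2.75]: (4.47+4.11)/2 × 0.25 = 1.0725
  [2.75→3.75]: (4.11+2.82)/2 × 1 = 3.465
  [3.75→5.75]: (2.82+1.22)/2 × 2 = 4.04
  Sum = 18.3725 mcg/mL·h
Tail: C_last/k_e = 1.22/0.432 = 2.824
AUC_0→∞ (oral solution) = 18.3725 + 2.824 = 21.1965 mcg/mL·h
F = (AUC_ev/D_ev)/(AUC_iv/D_iv) = (21.1965/25)/(29/25) = 0.84786/1.16 = 0.7309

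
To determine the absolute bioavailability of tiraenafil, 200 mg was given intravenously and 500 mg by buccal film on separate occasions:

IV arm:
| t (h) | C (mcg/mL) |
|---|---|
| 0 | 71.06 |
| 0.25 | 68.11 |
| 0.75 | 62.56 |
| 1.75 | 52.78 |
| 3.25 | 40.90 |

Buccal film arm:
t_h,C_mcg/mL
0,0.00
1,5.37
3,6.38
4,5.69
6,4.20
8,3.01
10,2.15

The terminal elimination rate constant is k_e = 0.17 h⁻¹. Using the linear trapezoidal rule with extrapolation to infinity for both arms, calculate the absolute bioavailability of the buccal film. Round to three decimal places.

F = 0.053

Trapezoidal AUC_0→3.25 (IV):
  [0→0.25]: (71.06+68.11)/2 × 0.25 = 17.39625
  [0.25→0.75]: (68.11+62.56)/2 × 0.5 = 32.6675
  [0.75→1.75]: (62.56+52.78)/2 × 1 = 57.67
  [1.75→3.25]: (52.78+40.90)/2 × 1.5 = 70.26
  Sum = 177.99375 mcg/mL·h
IV tail: 40.90/0.17 = 240.588; AUC_iv,0→∞ = 177.99375 + 240.588 = 418.58175 mcg/mL·h
Trapezoidal AUC_0→10 (buccal film):
  [0→1]: (0.00+5.37)/2 × 1 = 2.685
  [1→3]: (5.37+6.38)/2 × 2 = 11.75
  [3→4]: (6.38+5.69)/2 × 1 = 6.035
  [4→6]: (5.69+4.20)/2 × 2 = 9.89
  [6→8]: (4.20+3.01)/2 × 2 = 7.21
  [8→10]: (3.01+2.15)/2 × 2 = 5.16
  Sum = 42.73 mcg/mL·h
buccal film tail: 2.15/0.17 = 12.647; AUC_ev,0→∞ = 42.73 + 12.647 = 55.377 mcg/mL·h
F = (AUC_ev/D_ev)/(AUC_iv/D_iv) = (55.377/500)/(418.58175/200) = 0.110754/2.09291 = 0.0529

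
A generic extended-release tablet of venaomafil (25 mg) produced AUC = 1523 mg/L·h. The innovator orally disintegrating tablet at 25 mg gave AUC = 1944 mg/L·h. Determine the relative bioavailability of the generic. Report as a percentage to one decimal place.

F_rel = (AUC_test/D_test) / (AUC_ref/D_ref)
      = (1523/25) / (1944/25)
      = 60.92 / 77.76 = 0.7834 = 78.34%

F_rel = 78.3%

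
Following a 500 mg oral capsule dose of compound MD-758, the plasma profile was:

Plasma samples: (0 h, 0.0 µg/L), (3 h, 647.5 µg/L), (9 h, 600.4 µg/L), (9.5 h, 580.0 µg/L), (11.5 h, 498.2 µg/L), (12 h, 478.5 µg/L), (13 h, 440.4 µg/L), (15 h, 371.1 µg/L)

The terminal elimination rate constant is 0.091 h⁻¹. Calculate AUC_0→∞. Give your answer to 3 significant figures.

AUC = 11700 µg/L·h

Trapezoidal AUC_0→15:
  [0→3]: (0.0+647.5)/2 × 3 = 971.25
  [3→9]: (647.5+600.4)/2 × 6 = 3743.7
  [9→9.5]: (600.4+580.0)/2 × 0.5 = 295.1
  [9.5→11.5]: (580.0+498.2)/2 × 2 = 1078.2
  [11.5→12]: (498.2+478.5)/2 × 0.5 = 244.175
  [12→13]: (478.5+440.4)/2 × 1 = 459.45
  [13→15]: (440.4+371.1)/2 × 2 = 811.5
  Sum = 7603.375 µg/L·h
Extrapolated tail: C_last / k_e = 371.1 / 0.091 = 4078.022
AUC_0→∞ = 7603.375 + 4078.022 = 11681.397 µg/L·h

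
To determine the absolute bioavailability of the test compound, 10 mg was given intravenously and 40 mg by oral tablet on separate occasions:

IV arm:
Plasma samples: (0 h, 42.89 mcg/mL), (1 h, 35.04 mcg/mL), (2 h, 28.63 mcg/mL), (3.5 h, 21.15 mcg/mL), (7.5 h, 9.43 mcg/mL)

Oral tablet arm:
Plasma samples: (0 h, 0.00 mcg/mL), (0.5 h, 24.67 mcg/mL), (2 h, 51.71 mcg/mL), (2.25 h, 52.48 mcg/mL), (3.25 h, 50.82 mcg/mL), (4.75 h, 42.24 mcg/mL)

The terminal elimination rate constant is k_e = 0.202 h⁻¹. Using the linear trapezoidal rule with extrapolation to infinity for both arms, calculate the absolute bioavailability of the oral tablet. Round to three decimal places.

F = 0.471

Trapezoidal AUC_0→7.5 (IV):
  [0→1]: (42.89+35.04)/2 × 1 = 38.965
  [1→2]: (35.04+28.63)/2 × 1 = 31.835
  [2→3.5]: (28.63+21.15)/2 × 1.5 = 37.335
  [3.5→7.5]: (21.15+9.43)/2 × 4 = 61.16
  Sum = 169.295 mcg/mL·h
IV tail: 9.43/0.202 = 46.683; AUC_iv,0→∞ = 169.295 + 46.683 = 215.978 mcg/mL·h
Trapezoidal AUC_0→4.75 (oral tablet):
  [0→0.5]: (0.00+24.67)/2 × 0.5 = 6.1675
  [0.5→2]: (24.67+51.71)/2 × 1.5 = 57.285
  [2→2.25]: (51.71+52.48)/2 × 0.25 = 13.02375
  [2.25→3.25]: (52.48+50.82)/2 × 1 = 51.65
  [3.25→4.75]: (50.82+42.24)/2 × 1.5 = 69.795
  Sum = 197.92125 mcg/mL·h
oral tablet tail: 42.24/0.202 = 209.109; AUC_ev,0→∞ = 197.92125 + 209.109 = 407.03025 mcg/mL·h
F = (AUC_ev/D_ev)/(AUC_iv/D_iv) = (407.03025/40)/(215.978/10) = 10.1758/21.5978 = 0.4711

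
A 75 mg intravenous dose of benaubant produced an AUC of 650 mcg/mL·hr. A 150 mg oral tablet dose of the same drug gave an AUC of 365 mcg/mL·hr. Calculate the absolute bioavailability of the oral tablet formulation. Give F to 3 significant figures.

F = 0.281

F = (AUC_ev / D_ev) / (AUC_iv / D_iv)
  = (365/150) / (650/75)
  = 2.43333 / 8.66667 = 0.2808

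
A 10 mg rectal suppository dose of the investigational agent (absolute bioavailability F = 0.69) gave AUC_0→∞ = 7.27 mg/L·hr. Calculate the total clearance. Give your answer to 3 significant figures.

CL = 0.949 L/hr

CL = F × Dose / AUC_0→∞
   = 0.69 × 10 / 7.27 = 0.949106 L/hr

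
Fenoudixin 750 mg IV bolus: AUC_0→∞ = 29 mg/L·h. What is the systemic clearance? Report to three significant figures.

CL = 25.9 L/h

CL = Dose_iv / AUC_0→∞
   = 750 / 29 = 25.8621 L/h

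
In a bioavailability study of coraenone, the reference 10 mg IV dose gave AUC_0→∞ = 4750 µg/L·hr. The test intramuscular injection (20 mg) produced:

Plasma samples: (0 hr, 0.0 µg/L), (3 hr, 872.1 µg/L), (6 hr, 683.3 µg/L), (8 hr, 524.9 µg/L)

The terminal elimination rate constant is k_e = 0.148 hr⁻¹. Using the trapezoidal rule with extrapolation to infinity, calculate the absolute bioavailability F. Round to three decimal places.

Trapezoidal AUC_0→8 (intramuscular injection):
  [0→3]: (0.0+872.1)/2 × 3 = 1308.15
  [3→6]: (872.1+683.3)/2 × 3 = 2333.1
  [6→8]: (683.3+524.9)/2 × 2 = 1208.2
  Sum = 4849.45 µg/L·hr
Tail: C_last/k_e = 524.9/0.148 = 3546.622
AUC_0→∞ (intramuscular injection) = 4849.45 + 3546.622 = 8396.072 µg/L·hr
F = (AUC_ev/D_ev)/(AUC_iv/D_iv) = (8396.072/20)/(4750/10) = 419.8036/475 = 0.8838

F = 0.884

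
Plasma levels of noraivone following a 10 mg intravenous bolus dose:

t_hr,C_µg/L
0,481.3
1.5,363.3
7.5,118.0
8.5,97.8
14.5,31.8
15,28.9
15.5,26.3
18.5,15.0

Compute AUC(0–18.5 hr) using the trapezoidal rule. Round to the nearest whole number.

AUC = 2665 µg/L·hr

Trapezoidal AUC_0→18.5:
  [0→1.5]: (481.3+363.3)/2 × 1.5 = 633.45
  [1.5→7.5]: (363.3+118.0)/2 × 6 = 1443.9
  [7.5→8.5]: (118.0+97.8)/2 × 1 = 107.9
  [8.5→14.5]: (97.8+31.8)/2 × 6 = 388.8
  [14.5→15]: (31.8+28.9)/2 × 0.5 = 15.175
  [15→15.5]: (28.9+26.3)/2 × 0.5 = 13.8
  [15.5→18.5]: (26.3+15.0)/2 × 3 = 61.95
  Sum = 2664.975 µg/L·hr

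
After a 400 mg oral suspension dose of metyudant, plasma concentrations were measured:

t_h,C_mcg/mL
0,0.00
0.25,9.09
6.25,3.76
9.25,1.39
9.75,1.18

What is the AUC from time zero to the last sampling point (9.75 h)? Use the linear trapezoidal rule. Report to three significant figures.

AUC = 48.1 mcg/mL·h

Trapezoidal AUC_0→9.75:
  [0→0.25]: (0.00+9.09)/2 × 0.25 = 1.13625
  [0.25→6.25]: (9.09+3.76)/2 × 6 = 38.55
  [6.25→9.25]: (3.76+1.39)/2 × 3 = 7.725
  [9.25→9.75]: (1.39+1.18)/2 × 0.5 = 0.6425
  Sum = 48.05375 mcg/mL·h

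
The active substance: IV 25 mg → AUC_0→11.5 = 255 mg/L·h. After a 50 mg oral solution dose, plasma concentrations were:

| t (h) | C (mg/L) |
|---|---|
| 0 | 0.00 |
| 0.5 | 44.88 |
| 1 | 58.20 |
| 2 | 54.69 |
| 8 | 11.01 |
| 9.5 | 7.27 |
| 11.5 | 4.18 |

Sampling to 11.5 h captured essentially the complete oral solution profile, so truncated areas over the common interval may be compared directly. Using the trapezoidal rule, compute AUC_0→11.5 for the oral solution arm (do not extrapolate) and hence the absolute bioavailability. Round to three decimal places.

Trapezoidal AUC_0→11.5 (oral solution):
  [0→0.5]: (0.00+44.88)/2 × 0.5 = 11.22
  [0.5→1]: (44.88+58.20)/2 × 0.5 = 25.77
  [1→2]: (58.20+54.69)/2 × 1 = 56.445
  [2→8]: (54.69+11.01)/2 × 6 = 197.1
  [8→9.5]: (11.01+7.27)/2 × 1.5 = 13.71
  [9.5→11.5]: (7.27+4.18)/2 × 2 = 11.45
  Sum = 315.695 mg/L·h
F = (AUC_ev/D_ev)/(AUC_iv/D_iv) = (315.695/50)/(255/25) = 6.3139/10.2 = 0.6190

F = 0.619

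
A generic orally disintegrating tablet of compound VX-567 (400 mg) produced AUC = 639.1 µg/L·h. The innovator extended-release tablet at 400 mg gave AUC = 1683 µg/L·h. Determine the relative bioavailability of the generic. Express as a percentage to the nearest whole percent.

F_rel = 38%

F_rel = (AUC_test/D_test) / (AUC_ref/D_ref)
      = (639.1/400) / (1683/400)
      = 1.59775 / 4.2075 = 0.3797 = 37.97%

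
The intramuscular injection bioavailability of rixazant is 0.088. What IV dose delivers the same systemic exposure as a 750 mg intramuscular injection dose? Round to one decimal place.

Systemic exposure from an extravascular dose = F × D_ev, so the equivalent IV dose is F × D_ev.
D_iv = F × D_ev = 0.088 × 750 = 66 mg

D_iv = 66.0 mg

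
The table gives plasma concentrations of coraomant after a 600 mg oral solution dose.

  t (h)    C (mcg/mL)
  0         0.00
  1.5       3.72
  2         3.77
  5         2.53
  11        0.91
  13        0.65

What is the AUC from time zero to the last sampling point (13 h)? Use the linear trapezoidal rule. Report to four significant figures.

Trapezoidal AUC_0→13:
  [0→1.5]: (0.00+3.72)/2 × 1.5 = 2.79
  [1.5→2]: (3.72+3.77)/2 × 0.5 = 1.8725
  [2→5]: (3.77+2.53)/2 × 3 = 9.45
  [5→11]: (2.53+0.91)/2 × 6 = 10.32
  [11→13]: (0.91+0.65)/2 × 2 = 1.56
  Sum = 25.9925 mcg/mL·h

AUC = 25.99 mcg/mL·h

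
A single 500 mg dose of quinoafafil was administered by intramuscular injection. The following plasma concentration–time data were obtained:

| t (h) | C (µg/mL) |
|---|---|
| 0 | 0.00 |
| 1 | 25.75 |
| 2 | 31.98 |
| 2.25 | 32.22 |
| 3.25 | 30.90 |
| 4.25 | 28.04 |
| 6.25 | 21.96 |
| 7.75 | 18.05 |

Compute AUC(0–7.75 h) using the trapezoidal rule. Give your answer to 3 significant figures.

AUC = 191 µg/mL·h

Trapezoidal AUC_0→7.75:
  [0→1]: (0.00+25.75)/2 × 1 = 12.875
  [1→2]: (25.75+31.98)/2 × 1 = 28.865
  [2→2.25]: (31.98+32.22)/2 × 0.25 = 8.025
  [2.25→3.25]: (32.22+30.90)/2 × 1 = 31.56
  [3.25→4.25]: (30.90+28.04)/2 × 1 = 29.47
  [4.25→6.25]: (28.04+21.96)/2 × 2 = 50.0
  [6.25→7.75]: (21.96+18.05)/2 × 1.5 = 30.0075
  Sum = 190.8025 µg/mL·h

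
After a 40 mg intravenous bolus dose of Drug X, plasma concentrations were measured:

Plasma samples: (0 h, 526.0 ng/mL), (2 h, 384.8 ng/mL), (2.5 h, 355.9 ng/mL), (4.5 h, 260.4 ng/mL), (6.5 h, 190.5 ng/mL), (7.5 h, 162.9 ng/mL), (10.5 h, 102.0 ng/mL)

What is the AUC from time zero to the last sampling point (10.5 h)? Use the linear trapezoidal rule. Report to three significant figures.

Trapezoidal AUC_0→10.5:
  [0→2]: (526.0+384.8)/2 × 2 = 910.8
  [2→2.5]: (384.8+355.9)/2 × 0.5 = 185.175
  [2.5→4.5]: (355.9+260.4)/2 × 2 = 616.3
  [4.5→6.5]: (260.4+190.5)/2 × 2 = 450.9
  [6.5→7.5]: (190.5+162.9)/2 × 1 = 176.7
  [7.5→10.5]: (162.9+102.0)/2 × 3 = 397.35
  Sum = 2737.225 ng/mL·h

AUC = 2740 ng/mL·h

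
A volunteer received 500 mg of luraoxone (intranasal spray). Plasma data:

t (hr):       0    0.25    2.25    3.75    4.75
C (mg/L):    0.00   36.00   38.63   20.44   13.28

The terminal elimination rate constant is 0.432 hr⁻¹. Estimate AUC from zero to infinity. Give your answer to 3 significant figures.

Trapezoidal AUC_0→4.75:
  [0→0.25]: (0.00+36.00)/2 × 0.25 = 4.5
  [0.25→2.25]: (36.00+38.63)/2 × 2 = 74.63
  [2.25→3.75]: (38.63+20.44)/2 × 1.5 = 44.3025
  [3.75→4.75]: (20.44+13.28)/2 × 1 = 16.86
  Sum = 140.2925 mg/L·hr
Extrapolated tail: C_last / k_e = 13.28 / 0.432 = 30.741
AUC_0→∞ = 140.2925 + 30.741 = 171.0335 mg/L·hr

AUC = 171 mg/L·hr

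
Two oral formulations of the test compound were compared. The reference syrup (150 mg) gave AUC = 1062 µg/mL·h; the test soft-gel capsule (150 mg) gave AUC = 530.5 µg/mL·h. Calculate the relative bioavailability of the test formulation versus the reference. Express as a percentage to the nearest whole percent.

F_rel = 50%

F_rel = (AUC_test/D_test) / (AUC_ref/D_ref)
      = (530.5/150) / (1062/150)
      = 3.53667 / 7.08 = 0.4995 = 49.95%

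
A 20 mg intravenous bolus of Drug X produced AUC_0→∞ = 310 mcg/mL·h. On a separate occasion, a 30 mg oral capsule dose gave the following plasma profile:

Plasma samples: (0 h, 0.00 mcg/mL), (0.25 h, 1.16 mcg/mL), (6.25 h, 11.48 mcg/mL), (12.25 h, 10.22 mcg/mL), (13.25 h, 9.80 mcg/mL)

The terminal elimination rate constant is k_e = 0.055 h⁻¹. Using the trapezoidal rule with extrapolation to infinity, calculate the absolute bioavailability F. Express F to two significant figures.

F = 0.63

Trapezoidal AUC_0→13.25 (oral capsule):
  [0→0.25]: (0.00+1.16)/2 × 0.25 = 0.145
  [0.25→6.25]: (1.16+11.48)/2 × 6 = 37.92
  [6.25→12.25]: (11.48+10.22)/2 × 6 = 65.1
  [12.25→13.25]: (10.22+9.80)/2 × 1 = 10.01
  Sum = 113.175 mcg/mL·h
Tail: C_last/k_e = 9.80/0.055 = 178.182
AUC_0→∞ (oral capsule) = 113.175 + 178.182 = 291.357 mcg/mL·h
F = (AUC_ev/D_ev)/(AUC_iv/D_iv) = (291.357/30)/(310/20) = 9.7119/15.5 = 0.6266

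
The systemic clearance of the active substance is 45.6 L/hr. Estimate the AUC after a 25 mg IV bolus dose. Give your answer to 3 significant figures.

AUC = 0.548 mg/L·hr

AUC_0→∞ = Dose_iv / CL
        = 25 / 45.6 = 0.548246 mg/L·hr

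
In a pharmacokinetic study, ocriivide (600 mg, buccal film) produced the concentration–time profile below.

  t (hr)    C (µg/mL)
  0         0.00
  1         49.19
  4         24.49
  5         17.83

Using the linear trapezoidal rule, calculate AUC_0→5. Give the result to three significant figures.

AUC = 156 µg/mL·hr

Trapezoidal AUC_0→5:
  [0→1]: (0.00+49.19)/2 × 1 = 24.595
  [1→4]: (49.19+24.49)/2 × 3 = 110.52
  [4→5]: (24.49+17.83)/2 × 1 = 21.16
  Sum = 156.275 µg/mL·hr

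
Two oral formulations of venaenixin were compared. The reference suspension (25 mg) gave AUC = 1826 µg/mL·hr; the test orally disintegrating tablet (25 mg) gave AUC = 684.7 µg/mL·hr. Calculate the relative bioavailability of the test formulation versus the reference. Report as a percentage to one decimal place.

F_rel = (AUC_test/D_test) / (AUC_ref/D_ref)
      = (684.7/25) / (1826/25)
      = 27.388 / 73.04 = 0.3750 = 37.50%

F_rel = 37.5%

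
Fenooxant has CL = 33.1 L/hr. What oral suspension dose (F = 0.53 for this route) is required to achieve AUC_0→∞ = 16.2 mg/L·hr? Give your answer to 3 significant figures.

Dose = 1010 mg

Dose = CL × AUC_0→∞ / F
     = 33.1 × 16.2 / 0.53 = 1011.74 mg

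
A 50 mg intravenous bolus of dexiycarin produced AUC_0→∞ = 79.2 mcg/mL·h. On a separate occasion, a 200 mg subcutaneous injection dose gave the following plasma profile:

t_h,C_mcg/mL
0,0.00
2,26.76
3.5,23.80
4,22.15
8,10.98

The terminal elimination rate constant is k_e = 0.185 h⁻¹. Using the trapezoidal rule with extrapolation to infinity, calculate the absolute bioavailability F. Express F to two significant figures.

F = 0.64

Trapezoidal AUC_0→8 (subcutaneous injection):
  [0→2]: (0.00+26.76)/2 × 2 = 26.76
  [2→3.5]: (26.76+23.80)/2 × 1.5 = 37.92
  [3.5→4]: (23.80+22.15)/2 × 0.5 = 11.4875
  [4→8]: (22.15+10.98)/2 × 4 = 66.26
  Sum = 142.4275 mcg/mL·h
Tail: C_last/k_e = 10.98/0.185 = 59.351
AUC_0→∞ (subcutaneous injection) = 142.4275 + 59.351 = 201.7785 mcg/mL·h
F = (AUC_ev/D_ev)/(AUC_iv/D_iv) = (201.7785/200)/(79.2/50) = 1.0088925/1.584 = 0.6369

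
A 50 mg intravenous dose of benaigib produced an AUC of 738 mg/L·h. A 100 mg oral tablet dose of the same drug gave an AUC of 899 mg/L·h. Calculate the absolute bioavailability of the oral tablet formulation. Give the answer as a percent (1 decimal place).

F = (AUC_ev / D_ev) / (AUC_iv / D_iv)
  = (899/100) / (738/50)
  = 8.99 / 14.76 = 0.6091
  = 60.91%

F = 60.9%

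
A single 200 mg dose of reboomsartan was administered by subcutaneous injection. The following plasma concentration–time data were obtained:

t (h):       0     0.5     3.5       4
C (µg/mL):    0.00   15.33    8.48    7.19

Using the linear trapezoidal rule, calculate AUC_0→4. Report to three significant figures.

Trapezoidal AUC_0→4:
  [0→0.5]: (0.00+15.33)/2 × 0.5 = 3.8325
  [0.5→3.5]: (15.33+8.48)/2 × 3 = 35.715
  [3.5→4]: (8.48+7.19)/2 × 0.5 = 3.9175
  Sum = 43.465 µg/mL·h

AUC = 43.5 µg/mL·h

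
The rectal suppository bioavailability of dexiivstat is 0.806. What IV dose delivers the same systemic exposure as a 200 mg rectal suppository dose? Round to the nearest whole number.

Systemic exposure from an extravascular dose = F × D_ev, so the equivalent IV dose is F × D_ev.
D_iv = F × D_ev = 0.806 × 200 = 161.2 mg

D_iv = 161 mg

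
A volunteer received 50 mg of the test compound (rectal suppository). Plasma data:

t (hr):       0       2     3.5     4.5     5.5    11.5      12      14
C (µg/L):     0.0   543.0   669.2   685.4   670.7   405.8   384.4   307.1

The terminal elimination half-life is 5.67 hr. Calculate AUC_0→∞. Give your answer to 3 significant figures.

Trapezoidal AUC_0→14:
  [0→2]: (0.0+543.0)/2 × 2 = 543.0
  [2→3.5]: (543.0+669.2)/2 × 1.5 = 909.15
  [3.5→4.5]: (669.2+685.4)/2 × 1 = 677.3
  [4.5→5.5]: (685.4+670.7)/2 × 1 = 678.05
  [5.5→11.5]: (670.7+405.8)/2 × 6 = 3229.5
  [11.5→12]: (405.8+384.4)/2 × 0.5 = 197.55
  [12→14]: (384.4+307.1)/2 × 2 = 691.5
  Sum = 6926.05 µg/L·hr
k_e = ln2 / t½ = 0.693147 / 5.67 = 0.1222 hr^-1
Extrapolated tail: C_last / k_e = 307.1 / 0.1222 = 2513.093
AUC_0→∞ = 6926.05 + 2513.093 = 9439.143 µg/L·hr

AUC = 9440 µg/L·hr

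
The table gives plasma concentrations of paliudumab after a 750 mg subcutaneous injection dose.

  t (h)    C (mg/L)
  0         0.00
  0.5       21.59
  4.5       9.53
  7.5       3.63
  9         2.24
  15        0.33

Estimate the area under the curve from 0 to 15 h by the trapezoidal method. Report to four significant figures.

Trapezoidal AUC_0→15:
  [0→0.5]: (0.00+21.59)/2 × 0.5 = 5.3975
  [0.5→4.5]: (21.59+9.53)/2 × 4 = 62.24
  [4.5→7.5]: (9.53+3.63)/2 × 3 = 19.74
  [7.5→9]: (3.63+2.24)/2 × 1.5 = 4.4025
  [9→15]: (2.24+0.33)/2 × 6 = 7.71
  Sum = 99.49 mg/L·h

AUC = 99.49 mg/L·h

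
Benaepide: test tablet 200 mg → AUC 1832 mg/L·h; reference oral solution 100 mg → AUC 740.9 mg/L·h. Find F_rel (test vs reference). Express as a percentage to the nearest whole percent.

F_rel = 124%

F_rel = (AUC_test/D_test) / (AUC_ref/D_ref)
      = (1832/200) / (740.9/100)
      = 9.16 / 7.409 = 1.2363 = 123.63%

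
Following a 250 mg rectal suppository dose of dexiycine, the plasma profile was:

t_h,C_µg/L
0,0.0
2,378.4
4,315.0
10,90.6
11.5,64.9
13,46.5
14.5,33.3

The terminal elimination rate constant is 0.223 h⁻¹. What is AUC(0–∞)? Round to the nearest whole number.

AUC = 2698 µg/L·h

Trapezoidal AUC_0→14.5:
  [0→2]: (0.0+378.4)/2 × 2 = 378.4
  [2→4]: (378.4+315.0)/2 × 2 = 693.4
  [4→10]: (315.0+90.6)/2 × 6 = 1216.8
  [10→11.5]: (90.6+64.9)/2 × 1.5 = 116.625
  [11.5→13]: (64.9+46.5)/2 × 1.5 = 83.55
  [13→14.5]: (46.5+33.3)/2 × 1.5 = 59.85
  Sum = 2548.625 µg/L·h
Extrapolated tail: C_last / k_e = 33.3 / 0.223 = 149.327
AUC_0→∞ = 2548.625 + 149.327 = 2697.952 µg/L·h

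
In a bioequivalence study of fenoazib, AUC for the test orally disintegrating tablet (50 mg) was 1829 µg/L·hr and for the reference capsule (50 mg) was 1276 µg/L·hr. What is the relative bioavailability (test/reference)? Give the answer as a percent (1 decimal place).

F_rel = 143.3%

F_rel = (AUC_test/D_test) / (AUC_ref/D_ref)
      = (1829/50) / (1276/50)
      = 36.58 / 25.52 = 1.4334 = 143.34%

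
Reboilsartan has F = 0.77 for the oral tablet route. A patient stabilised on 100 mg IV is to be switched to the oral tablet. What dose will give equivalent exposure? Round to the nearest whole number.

D_oral = 130 mg

For equal systemic exposure: F × D_ev = D_iv
D_ev = D_iv / F = 100 / 0.77 = 129.87 mg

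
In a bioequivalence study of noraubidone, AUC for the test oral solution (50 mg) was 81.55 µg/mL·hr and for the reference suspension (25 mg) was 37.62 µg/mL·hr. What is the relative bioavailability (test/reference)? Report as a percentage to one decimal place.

F_rel = 108.4%

F_rel = (AUC_test/D_test) / (AUC_ref/D_ref)
      = (81.55/50) / (37.62/25)
      = 1.631 / 1.5048 = 1.0839 = 108.39%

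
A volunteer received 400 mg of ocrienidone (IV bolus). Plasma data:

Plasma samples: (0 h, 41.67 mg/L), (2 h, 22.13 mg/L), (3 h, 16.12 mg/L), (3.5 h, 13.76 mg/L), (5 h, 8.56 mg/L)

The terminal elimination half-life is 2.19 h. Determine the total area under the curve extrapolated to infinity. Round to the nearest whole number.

AUC = 134 mg/L·h

Trapezoidal AUC_0→5:
  [0→2]: (41.67+22.13)/2 × 2 = 63.8
  [2→3]: (22.13+16.12)/2 × 1 = 19.125
  [3→3.5]: (16.12+13.76)/2 × 0.5 = 7.47
  [3.5→5]: (13.76+8.56)/2 × 1.5 = 16.74
  Sum = 107.135 mg/L·h
k_e = ln2 / t½ = 0.693147 / 2.19 = 0.3165 h^-1
Extrapolated tail: C_last / k_e = 8.56 / 0.3165 = 27.046
AUC_0→∞ = 107.135 + 27.046 = 134.181 mg/L·h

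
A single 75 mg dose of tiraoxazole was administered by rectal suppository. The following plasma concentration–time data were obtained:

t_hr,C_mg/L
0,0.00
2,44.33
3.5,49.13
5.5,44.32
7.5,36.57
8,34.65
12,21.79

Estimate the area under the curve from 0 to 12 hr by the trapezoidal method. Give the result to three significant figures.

AUC = 419 mg/L·hr

Trapezoidal AUC_0→12:
  [0→2]: (0.00+44.33)/2 × 2 = 44.33
  [2→3.5]: (44.33+49.13)/2 × 1.5 = 70.095
  [3.5→5.5]: (49.13+44.32)/2 × 2 = 93.45
  [5.5→7.5]: (44.32+36.57)/2 × 2 = 80.89
  [7.5→8]: (36.57+34.65)/2 × 0.5 = 17.805
  [8→12]: (34.65+21.79)/2 × 4 = 112.88
  Sum = 419.45 mg/L·hr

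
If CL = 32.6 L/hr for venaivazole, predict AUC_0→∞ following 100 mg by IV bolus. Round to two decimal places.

AUC = 3.07 mg/L·hr

AUC_0→∞ = Dose_iv / CL
        = 100 / 32.6 = 3.06748 mg/L·hr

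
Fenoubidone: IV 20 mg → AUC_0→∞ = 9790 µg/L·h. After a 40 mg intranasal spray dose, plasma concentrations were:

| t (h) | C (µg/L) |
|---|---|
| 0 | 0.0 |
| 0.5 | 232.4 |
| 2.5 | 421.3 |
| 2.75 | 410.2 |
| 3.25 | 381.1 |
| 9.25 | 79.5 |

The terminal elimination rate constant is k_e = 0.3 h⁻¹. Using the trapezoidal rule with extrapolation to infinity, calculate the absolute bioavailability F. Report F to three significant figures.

F = 0.136

Trapezoidal AUC_0→9.25 (intranasal spray):
  [0→0.5]: (0.0+232.4)/2 × 0.5 = 58.1
  [0.5→2.5]: (232.4+421.3)/2 × 2 = 653.7
  [2.5→2.75]: (421.3+410.2)/2 × 0.25 = 103.9375
  [2.75→3.25]: (410.2+381.1)/2 × 0.5 = 197.825
  [3.25→9.25]: (381.1+79.5)/2 × 6 = 1381.8
  Sum = 2395.3625 µg/L·h
Tail: C_last/k_e = 79.5/0.3 = 265.000
AUC_0→∞ (intranasal spray) = 2395.3625 + 265.000 = 2660.3625 µg/L·h
F = (AUC_ev/D_ev)/(AUC_iv/D_iv) = (2660.3625/40)/(9790/20) = 66.5091/489.5 = 0.1359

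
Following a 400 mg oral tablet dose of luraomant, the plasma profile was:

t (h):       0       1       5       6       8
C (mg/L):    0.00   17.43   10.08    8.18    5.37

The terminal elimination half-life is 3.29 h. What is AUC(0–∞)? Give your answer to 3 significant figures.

AUC = 112 mg/L·h

Trapezoidal AUC_0→8:
  [0→1]: (0.00+17.43)/2 × 1 = 8.715
  [1→5]: (17.43+10.08)/2 × 4 = 55.02
  [5→6]: (10.08+8.18)/2 × 1 = 9.13
  [6→8]: (8.18+5.37)/2 × 2 = 13.55
  Sum = 86.415 mg/L·h
k_e = ln2 / t½ = 0.693147 / 3.29 = 0.2107 h^-1
Extrapolated tail: C_last / k_e = 5.37 / 0.2107 = 25.486
AUC_0→∞ = 86.415 + 25.486 = 111.901 mg/L·h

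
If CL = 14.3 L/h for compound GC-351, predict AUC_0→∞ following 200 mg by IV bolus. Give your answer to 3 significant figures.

AUC = 14.0 mg/L·h

AUC_0→∞ = Dose_iv / CL
        = 200 / 14.3 = 13.986 mg/L·h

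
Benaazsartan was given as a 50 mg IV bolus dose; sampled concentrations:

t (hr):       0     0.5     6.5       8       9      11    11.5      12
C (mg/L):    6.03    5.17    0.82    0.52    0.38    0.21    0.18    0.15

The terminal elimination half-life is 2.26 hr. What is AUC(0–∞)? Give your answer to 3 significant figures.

AUC = 23.5 mg/L·hr

Trapezoidal AUC_0→12:
  [0→0.5]: (6.03+5.17)/2 × 0.5 = 2.8
  [0.5→6.5]: (5.17+0.82)/2 × 6 = 17.97
  [6.5→8]: (0.82+0.52)/2 × 1.5 = 1.005
  [8→9]: (0.52+0.38)/2 × 1 = 0.45
  [9→11]: (0.38+0.21)/2 × 2 = 0.59
  [11→11.5]: (0.21+0.18)/2 × 0.5 = 0.0975
  [11.5→12]: (0.18+0.15)/2 × 0.5 = 0.0825
  Sum = 22.995 mg/L·hr
k_e = ln2 / t½ = 0.693147 / 2.26 = 0.3067 hr^-1
Extrapolated tail: C_last / k_e = 0.15 / 0.3067 = 0.489
AUC_0→∞ = 22.995 + 0.489 = 23.484 mg/L·hr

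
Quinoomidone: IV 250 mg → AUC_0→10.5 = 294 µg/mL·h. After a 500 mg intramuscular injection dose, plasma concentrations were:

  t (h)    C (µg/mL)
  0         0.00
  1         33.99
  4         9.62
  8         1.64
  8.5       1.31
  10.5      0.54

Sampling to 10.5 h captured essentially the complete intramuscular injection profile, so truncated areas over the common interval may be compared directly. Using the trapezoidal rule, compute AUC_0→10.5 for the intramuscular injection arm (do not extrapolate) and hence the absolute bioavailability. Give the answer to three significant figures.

Trapezoidal AUC_0→10.5 (intramuscular injection):
  [0→1]: (0.00+33.99)/2 × 1 = 16.995
  [1→4]: (33.99+9.62)/2 × 3 = 65.415
  [4→8]: (9.62+1.64)/2 × 4 = 22.52
  [8→8.5]: (1.64+1.31)/2 × 0.5 = 0.7375
  [8.5→10.5]: (1.31+0.54)/2 × 2 = 1.85
  Sum = 107.5175 µg/mL·h
F = (AUC_ev/D_ev)/(AUC_iv/D_iv) = (107.5175/500)/(294/250) = 0.215035/1.176 = 0.1829

F = 0.183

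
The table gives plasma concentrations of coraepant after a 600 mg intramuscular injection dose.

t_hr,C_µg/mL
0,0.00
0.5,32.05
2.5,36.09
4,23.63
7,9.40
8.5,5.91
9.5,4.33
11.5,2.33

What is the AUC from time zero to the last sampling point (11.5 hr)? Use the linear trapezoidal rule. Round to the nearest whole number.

AUC = 194 µg/mL·hr

Trapezoidal AUC_0→11.5:
  [0→0.5]: (0.00+32.05)/2 × 0.5 = 8.0125
  [0.5→2.5]: (32.05+36.09)/2 × 2 = 68.14
  [2.5→4]: (36.09+23.63)/2 × 1.5 = 44.79
  [4→7]: (23.63+9.40)/2 × 3 = 49.545
  [7→8.5]: (9.40+5.91)/2 × 1.5 = 11.4825
  [8.5→9.5]: (5.91+4.33)/2 × 1 = 5.12
  [9.5→11.5]: (4.33+2.33)/2 × 2 = 6.66
  Sum = 193.75 µg/mL·hr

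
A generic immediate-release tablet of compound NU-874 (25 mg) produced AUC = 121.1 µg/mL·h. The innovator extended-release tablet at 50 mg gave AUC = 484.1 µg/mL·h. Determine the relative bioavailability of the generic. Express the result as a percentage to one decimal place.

F_rel = (AUC_test/D_test) / (AUC_ref/D_ref)
      = (121.1/25) / (484.1/50)
      = 4.844 / 9.682 = 0.5003 = 50.03%

F_rel = 50.0%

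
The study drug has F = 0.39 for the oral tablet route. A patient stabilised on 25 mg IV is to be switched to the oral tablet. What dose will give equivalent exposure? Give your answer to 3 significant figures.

D_oral = 64.1 mg

For equal systemic exposure: F × D_ev = D_iv
D_ev = D_iv / F = 25 / 0.39 = 64.1026 mg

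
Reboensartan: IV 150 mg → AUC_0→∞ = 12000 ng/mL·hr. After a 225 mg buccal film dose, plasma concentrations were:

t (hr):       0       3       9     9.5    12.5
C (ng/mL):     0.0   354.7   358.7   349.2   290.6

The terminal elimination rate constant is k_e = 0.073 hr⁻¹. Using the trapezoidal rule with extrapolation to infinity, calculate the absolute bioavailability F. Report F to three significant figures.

F = 0.433

Trapezoidal AUC_0→12.5 (buccal film):
  [0→3]: (0.0+354.7)/2 × 3 = 532.05
  [3→9]: (354.7+358.7)/2 × 6 = 2140.2
  [9→9.5]: (358.7+349.2)/2 × 0.5 = 176.975
  [9.5→12.5]: (349.2+290.6)/2 × 3 = 959.7
  Sum = 3808.925 ng/mL·hr
Tail: C_last/k_e = 290.6/0.073 = 3980.822
AUC_0→∞ (buccal film) = 3808.925 + 3980.822 = 7789.747 ng/mL·hr
F = (AUC_ev/D_ev)/(AUC_iv/D_iv) = (7789.747/225)/(12000/150) = 34.6211/80 = 0.4328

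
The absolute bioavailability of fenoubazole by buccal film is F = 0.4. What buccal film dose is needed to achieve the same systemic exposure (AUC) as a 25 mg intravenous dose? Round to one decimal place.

D_buccal = 62.5 mg

For equal systemic exposure: F × D_ev = D_iv
D_ev = D_iv / F = 25 / 0.4 = 62.5 mg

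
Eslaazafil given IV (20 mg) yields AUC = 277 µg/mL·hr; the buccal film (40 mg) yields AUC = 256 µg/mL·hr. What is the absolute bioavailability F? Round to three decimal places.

F = (AUC_ev / D_ev) / (AUC_iv / D_iv)
  = (256/40) / (277/20)
  = 6.4 / 13.85 = 0.4621

F = 0.462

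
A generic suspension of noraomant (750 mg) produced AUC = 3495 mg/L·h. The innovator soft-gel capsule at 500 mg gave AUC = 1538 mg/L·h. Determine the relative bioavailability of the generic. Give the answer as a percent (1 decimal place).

F_rel = (AUC_test/D_test) / (AUC_ref/D_ref)
      = (3495/750) / (1538/500)
      = 4.66 / 3.076 = 1.5150 = 151.50%

F_rel = 151.5%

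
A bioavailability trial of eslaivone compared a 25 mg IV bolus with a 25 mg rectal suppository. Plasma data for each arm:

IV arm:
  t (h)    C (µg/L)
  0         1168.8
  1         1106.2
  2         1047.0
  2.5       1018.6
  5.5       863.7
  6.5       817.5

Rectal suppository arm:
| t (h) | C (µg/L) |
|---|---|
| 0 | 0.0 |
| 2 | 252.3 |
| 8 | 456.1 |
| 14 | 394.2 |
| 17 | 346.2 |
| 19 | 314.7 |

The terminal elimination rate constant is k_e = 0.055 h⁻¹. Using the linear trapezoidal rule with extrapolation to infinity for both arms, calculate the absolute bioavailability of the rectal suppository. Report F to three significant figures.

Trapezoidal AUC_0→6.5 (IV):
  [0→1]: (1168.8+1106.2)/2 × 1 = 1137.5
  [1→2]: (1106.2+1047.0)/2 × 1 = 1076.6
  [2→2.5]: (1047.0+1018.6)/2 × 0.5 = 516.4
  [2.5→5.5]: (1018.6+863.7)/2 × 3 = 2823.45
  [5.5→6.5]: (863.7+817.5)/2 × 1 = 840.6
  Sum = 6394.55 µg/L·h
IV tail: 817.5/0.055 = 14863.636; AUC_iv,0→∞ = 6394.55 + 14863.636 = 21258.186 µg/L·h
Trapezoidal AUC_0→19 (rectal suppository):
  [0→2]: (0.0+252.3)/2 × 2 = 252.3
  [2→8]: (252.3+456.1)/2 × 6 = 2125.2
  [8→14]: (456.1+394.2)/2 × 6 = 2550.9
  [14→17]: (394.2+346.2)/2 × 3 = 1110.6
  [17→19]: (346.2+314.7)/2 × 2 = 660.9
  Sum = 6699.9 µg/L·h
rectal suppository tail: 314.7/0.055 = 5721.818; AUC_ev,0→∞ = 6699.9 + 5721.818 = 12421.718 µg/L·h
F = (AUC_ev/D_ev)/(AUC_iv/D_iv) = (12421.718/25)/(21258.186/25) = 496.86872/850.32744 = 0.5843

F = 0.584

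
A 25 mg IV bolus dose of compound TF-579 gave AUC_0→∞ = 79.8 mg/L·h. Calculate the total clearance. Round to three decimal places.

CL = 0.313 L/h

CL = Dose_iv / AUC_0→∞
   = 25 / 79.8 = 0.313283 L/h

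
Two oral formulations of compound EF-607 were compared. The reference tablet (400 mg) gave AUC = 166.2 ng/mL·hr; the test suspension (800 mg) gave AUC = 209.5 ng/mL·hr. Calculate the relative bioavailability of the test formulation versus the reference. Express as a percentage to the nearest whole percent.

F_rel = 63%

F_rel = (AUC_test/D_test) / (AUC_ref/D_ref)
      = (209.5/800) / (166.2/400)
      = 0.261875 / 0.4155 = 0.6303 = 63.03%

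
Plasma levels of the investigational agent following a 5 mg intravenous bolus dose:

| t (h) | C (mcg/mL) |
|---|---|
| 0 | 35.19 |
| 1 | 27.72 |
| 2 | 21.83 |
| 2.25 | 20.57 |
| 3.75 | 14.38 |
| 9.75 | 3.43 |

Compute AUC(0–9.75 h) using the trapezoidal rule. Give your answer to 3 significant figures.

AUC = 141 mcg/mL·h

Trapezoidal AUC_0→9.75:
  [0→1]: (35.19+27.72)/2 × 1 = 31.455
  [1→2]: (27.72+21.83)/2 × 1 = 24.775
  [2→2.25]: (21.83+20.57)/2 × 0.25 = 5.3
  [2.25→3.75]: (20.57+14.38)/2 × 1.5 = 26.2125
  [3.75→9.75]: (14.38+3.43)/2 × 6 = 53.43
  Sum = 141.1725 mcg/mL·h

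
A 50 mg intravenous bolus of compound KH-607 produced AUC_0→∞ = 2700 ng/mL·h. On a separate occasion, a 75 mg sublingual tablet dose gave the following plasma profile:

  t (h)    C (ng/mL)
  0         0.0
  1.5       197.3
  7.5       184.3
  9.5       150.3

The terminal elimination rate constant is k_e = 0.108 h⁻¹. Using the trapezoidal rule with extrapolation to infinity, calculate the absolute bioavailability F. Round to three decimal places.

Trapezoidal AUC_0→9.5 (sublingual tablet):
  [0→1.5]: (0.0+197.3)/2 × 1.5 = 147.975
  [1.5→7.5]: (197.3+184.3)/2 × 6 = 1144.8
  [7.5→9.5]: (184.3+150.3)/2 × 2 = 334.6
  Sum = 1627.375 ng/mL·h
Tail: C_last/k_e = 150.3/0.108 = 1391.667
AUC_0→∞ (sublingual tablet) = 1627.375 + 1391.667 = 3019.042 ng/mL·h
F = (AUC_ev/D_ev)/(AUC_iv/D_iv) = (3019.042/75)/(2700/50) = 40.2539/54 = 0.7454

F = 0.745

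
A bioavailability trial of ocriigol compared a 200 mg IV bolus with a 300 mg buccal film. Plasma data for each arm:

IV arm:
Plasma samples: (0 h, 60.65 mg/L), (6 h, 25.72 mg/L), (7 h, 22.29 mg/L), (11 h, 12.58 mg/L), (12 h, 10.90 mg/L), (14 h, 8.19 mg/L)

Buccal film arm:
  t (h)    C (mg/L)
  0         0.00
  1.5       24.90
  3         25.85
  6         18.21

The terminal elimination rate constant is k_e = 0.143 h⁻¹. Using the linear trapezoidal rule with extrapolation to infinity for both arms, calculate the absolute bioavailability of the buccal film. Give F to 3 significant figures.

Trapezoidal AUC_0→14 (IV):
  [0→6]: (60.65+25.72)/2 × 6 = 259.11
  [6→7]: (25.72+22.29)/2 × 1 = 24.005
  [7→11]: (22.29+12.58)/2 × 4 = 69.74
  [11→12]: (12.58+10.90)/2 × 1 = 11.74
  [12→14]: (10.90+8.19)/2 × 2 = 19.09
  Sum = 383.685 mg/L·h
IV tail: 8.19/0.143 = 57.273; AUC_iv,0→∞ = 383.685 + 57.273 = 440.958 mg/L·h
Trapezoidal AUC_0→6 (buccal film):
  [0→1.5]: (0.00+24.90)/2 × 1.5 = 18.675
  [1.5→3]: (24.90+25.85)/2 × 1.5 = 38.0625
  [3→6]: (25.85+18.21)/2 × 3 = 66.09
  Sum = 122.8275 mg/L·h
buccal film tail: 18.21/0.143 = 127.343; AUC_ev,0→∞ = 122.8275 + 127.343 = 250.1705 mg/L·h
F = (AUC_ev/D_ev)/(AUC_iv/D_iv) = (250.1705/300)/(440.958/200) = 0.833902/2.20479 = 0.3782

F = 0.378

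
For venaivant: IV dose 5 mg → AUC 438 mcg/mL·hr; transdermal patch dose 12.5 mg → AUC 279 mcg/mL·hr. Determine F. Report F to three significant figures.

F = (AUC_ev / D_ev) / (AUC_iv / D_iv)
  = (279/12.5) / (438/5)
  = 22.32 / 87.6 = 0.2548

F = 0.255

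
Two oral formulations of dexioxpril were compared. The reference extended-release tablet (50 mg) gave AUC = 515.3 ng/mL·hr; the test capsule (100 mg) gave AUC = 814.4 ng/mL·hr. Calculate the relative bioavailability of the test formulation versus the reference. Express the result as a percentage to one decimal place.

F_rel = (AUC_test/D_test) / (AUC_ref/D_ref)
      = (814.4/100) / (515.3/50)
      = 8.144 / 10.306 = 0.7902 = 79.02%

F_rel = 79.0%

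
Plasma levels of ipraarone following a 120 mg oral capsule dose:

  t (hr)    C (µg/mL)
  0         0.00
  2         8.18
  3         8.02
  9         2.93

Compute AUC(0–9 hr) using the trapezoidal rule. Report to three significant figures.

AUC = 49.1 µg/mL·hr

Trapezoidal AUC_0→9:
  [0→2]: (0.00+8.18)/2 × 2 = 8.18
  [2→3]: (8.18+8.02)/2 × 1 = 8.1
  [3→9]: (8.02+2.93)/2 × 6 = 32.85
  Sum = 49.13 µg/mL·hr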